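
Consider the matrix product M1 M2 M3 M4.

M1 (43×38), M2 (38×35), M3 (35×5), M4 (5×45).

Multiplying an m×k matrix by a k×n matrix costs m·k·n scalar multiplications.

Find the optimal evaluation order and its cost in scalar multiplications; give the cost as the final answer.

Adjacent pairs: M1M2 = 43·38·35 = 57190; M2M3 = 38·35·5 = 6650; M3M4 = 35·5·45 = 7875.
Length 3: M1..M3: k=1: 0+6650+43·38·5=14820; k=2: 57190+0+43·35·5=64715 → min 14820 | M2..M4: k=2: 0+7875+38·35·45=67725; k=3: 6650+0+38·5·45=15200 → min 15200.
Length 4: M1..M4: k=1: 0+15200+43·38·45=88730; k=2: 57190+7875+43·35·45=132790; k=3: 14820+0+43·5·45=24495 → min 24495.
Optimal parenthesization: ((M1 (M2 M3)) M4) with cost 24495.

24495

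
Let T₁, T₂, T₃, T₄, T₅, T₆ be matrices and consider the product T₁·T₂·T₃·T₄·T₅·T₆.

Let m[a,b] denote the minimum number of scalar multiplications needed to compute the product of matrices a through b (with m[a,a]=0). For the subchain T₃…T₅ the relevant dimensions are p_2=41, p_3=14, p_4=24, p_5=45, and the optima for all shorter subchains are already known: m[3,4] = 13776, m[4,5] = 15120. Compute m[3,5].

40950

m[3,5] = min over k∈[3,4] of m[3,k]+m[k+1,5]+p_{2}·p_k·p_{5}.
k=3: 0 + 15120 + 41·14·45 = 40950; k=4: 13776 + 0 + 41·24·45 = 58056.
Minimum: 40950 at k=3.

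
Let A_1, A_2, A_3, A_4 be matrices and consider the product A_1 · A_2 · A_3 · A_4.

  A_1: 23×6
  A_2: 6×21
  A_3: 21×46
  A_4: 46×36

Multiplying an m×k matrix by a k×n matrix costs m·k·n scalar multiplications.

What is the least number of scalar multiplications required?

20700

Adjacent pairs: A_1A_2 = 23·6·21 = 2898; A_2A_3 = 6·21·46 = 5796; A_3A_4 = 21·46·36 = 34776.
Length 3: A_1..A_3: k=1: 0+5796+23·6·46=12144; k=2: 2898+0+23·21·46=25116 → min 12144 | A_2..A_4: k=2: 0+34776+6·21·36=39312; k=3: 5796+0+6·46·36=15732 → min 15732.
Length 4: A_1..A_4: k=1: 0+15732+23·6·36=20700; k=2: 2898+34776+23·21·36=55062; k=3: 12144+0+23·46·36=50232 → min 20700.
Optimal order: (A_1 · ((A_2 · A_3) · A_4)) with cost 20700.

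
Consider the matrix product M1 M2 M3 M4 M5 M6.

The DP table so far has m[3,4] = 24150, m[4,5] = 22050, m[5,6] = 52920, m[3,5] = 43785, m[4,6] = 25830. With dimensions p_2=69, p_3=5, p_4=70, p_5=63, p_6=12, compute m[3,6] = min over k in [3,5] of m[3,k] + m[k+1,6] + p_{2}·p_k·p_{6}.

29970

m[3,6] = min over k∈[3,5] of m[3,k]+m[k+1,6]+p_{2}·p_k·p_{6}.
k=3: 0 + 25830 + 69·5·12 = 29970; k=4: 24150 + 52920 + 69·70·12 = 135030; k=5: 43785 + 0 + 69·63·12 = 95949.
Minimum: 29970 at k=3.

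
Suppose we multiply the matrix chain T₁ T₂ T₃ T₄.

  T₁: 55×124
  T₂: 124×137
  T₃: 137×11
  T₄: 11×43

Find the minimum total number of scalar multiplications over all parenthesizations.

287903

Adjacent pairs: T₁T₂ = 55·124·137 = 934340; T₂T₃ = 124·137·11 = 186868; T₃T₄ = 137·11·43 = 64801.
Length 3: T₁..T₃: k=1: 0+186868+55·124·11=261888; k=2: 934340+0+55·137·11=1017225 → min 261888 | T₂..T₄: k=2: 0+64801+124·137·43=795285; k=3: 186868+0+124·11·43=245520 → min 245520.
Length 4: T₁..T₄: k=1: 0+245520+55·124·43=538780; k=2: 934340+64801+55·137·43=1323146; k=3: 261888+0+55·11·43=287903 → min 287903.
Optimal order: ((T₁ (T₂ T₃)) T₄) with cost 287903.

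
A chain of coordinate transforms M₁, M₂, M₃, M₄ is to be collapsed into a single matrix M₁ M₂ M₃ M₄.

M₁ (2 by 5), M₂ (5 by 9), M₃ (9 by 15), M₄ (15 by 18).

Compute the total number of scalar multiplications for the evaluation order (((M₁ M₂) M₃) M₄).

(M₁ M₂): 2×5 by 5×9 → 2×9, cost 2·5·9 = 90
((M₁ M₂) M₃): 2×9 by 9×15 → 2×15, cost 2·9·15 = 270; cumulative 360
(((M₁ M₂) M₃) M₄): 2×15 by 15×18 → 2×18, cost 2·15·18 = 540; cumulative 900
Total: 900 scalar multiplications.

900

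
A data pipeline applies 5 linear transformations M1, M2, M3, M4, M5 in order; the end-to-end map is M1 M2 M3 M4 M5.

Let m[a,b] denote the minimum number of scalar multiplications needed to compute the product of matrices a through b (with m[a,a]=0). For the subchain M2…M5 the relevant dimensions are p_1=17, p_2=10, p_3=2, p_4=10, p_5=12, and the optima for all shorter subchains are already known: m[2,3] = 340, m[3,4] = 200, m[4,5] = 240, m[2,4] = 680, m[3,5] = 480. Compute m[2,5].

m[2,5] = min over k∈[2,4] of m[2,k]+m[k+1,5]+p_{1}·p_k·p_{5}.
k=2: 0 + 480 + 17·10·12 = 2520; k=3: 340 + 240 + 17·2·12 = 988; k=4: 680 + 0 + 17·10·12 = 2720.
Minimum: 988 at k=3.

988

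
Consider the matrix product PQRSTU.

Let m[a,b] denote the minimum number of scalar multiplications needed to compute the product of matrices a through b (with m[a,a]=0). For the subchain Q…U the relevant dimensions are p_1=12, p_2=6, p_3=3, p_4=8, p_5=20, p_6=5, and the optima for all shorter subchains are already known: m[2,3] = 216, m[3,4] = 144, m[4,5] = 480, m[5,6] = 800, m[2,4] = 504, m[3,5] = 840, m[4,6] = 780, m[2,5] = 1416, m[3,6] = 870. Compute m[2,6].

m[2,6] = min over k∈[2,5] of m[2,k]+m[k+1,6]+p_{1}·p_k·p_{6}.
k=2: 0 + 870 + 12·6·5 = 1230; k=3: 216 + 780 + 12·3·5 = 1176; k=4: 504 + 800 + 12·8·5 = 1784; k=5: 1416 + 0 + 12·20·5 = 2616.
Minimum: 1176 at k=3.

1176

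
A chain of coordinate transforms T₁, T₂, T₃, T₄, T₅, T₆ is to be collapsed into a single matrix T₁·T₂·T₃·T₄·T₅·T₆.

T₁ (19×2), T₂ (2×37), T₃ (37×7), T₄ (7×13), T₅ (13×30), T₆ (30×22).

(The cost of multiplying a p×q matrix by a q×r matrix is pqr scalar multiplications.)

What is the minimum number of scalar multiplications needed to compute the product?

3636

Adjacent pairs: T₁T₂ = 19·2·37 = 1406; T₂T₃ = 2·37·7 = 518; T₃T₄ = 37·7·13 = 3367; T₄T₅ = 7·13·30 = 2730; T₅T₆ = 13·30·22 = 8580.
Length 3: T₁..T₃: k=1: 0+518+19·2·7=784; k=2: 1406+0+19·37·7=6327 → min 784 | T₂..T₄: k=2: 0+3367+2·37·13=4329; k=3: 518+0+2·7·13=700 → min 700 | T₃..T₅: k=3: 0+2730+37·7·30=10500; k=4: 3367+0+37·13·30=17797 → min 10500 | T₄..T₆: k=4: 0+8580+7·13·22=10582; k=5: 2730+0+7·30·22=7350 → min 7350.
Length 4: T₁..T₄: k=1: 0+700+19·2·13=1194; k=2: 1406+3367+19·37·13=13912; k=3: 784+0+19·7·13=2513 → min 1194 | T₂..T₅: k=2: 0+10500+2·37·30=12720; k=3: 518+2730+2·7·30=3668; k=4: 700+0+2·13·30=1480 → min 1480 | T₃..T₆: k=3: 0+7350+37·7·22=13048; k=4: 3367+8580+37·13·22=22529; k=5: 10500+0+37·30·22=34920 → min 13048.
Length 5: T₁..T₅: k=1: 0+1480+19·2·30=2620; k=2: 1406+10500+19·37·30=32996; k=3: 784+2730+19·7·30=7504; k=4: 1194+0+19·13·30=8604 → min 2620 | T₂..T₆: k=2: 0+13048+2·37·22=14676; k=3: 518+7350+2·7·22=8176; k=4: 700+8580+2·13·22=9852; k=5: 1480+0+2·30·22=2800 → min 2800.
Length 6: T₁..T₆: k=1: 0+2800+19·2·22=3636; k=2: 1406+13048+19·37·22=29920; k=3: 784+7350+19·7·22=11060; k=4: 1194+8580+19·13·22=15208; k=5: 2620+0+19·30·22=15160 → min 3636.
Optimal order: (T₁·((((T₂·T₃)·T₄)·T₅)·T₆)) with cost 3636.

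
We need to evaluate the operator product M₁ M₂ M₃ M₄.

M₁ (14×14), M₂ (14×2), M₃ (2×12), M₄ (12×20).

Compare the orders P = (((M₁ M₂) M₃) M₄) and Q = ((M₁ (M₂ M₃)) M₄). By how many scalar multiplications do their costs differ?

1960

Order P = (((M₁ M₂) M₃) M₄): (M₁ M₂): 14×14 by 14×2 → 14×2, cost 14·14·2 = 392; ((M₁ M₂) M₃): 14×2 by 2×12 → 14×12, cost 14·2·12 = 336; cumulative 728; (((M₁ M₂) M₃) M₄): 14×12 by 12×20 → 14×20, cost 14·12·20 = 3360; cumulative 4088. Total 4088.
Order Q = ((M₁ (M₂ M₃)) M₄): (M₂ M₃): 14×2 by 2×12 → 14×12, cost 14·2·12 = 336; (M₁ (M₂ M₃)): 14×14 by 14×12 → 14×12, cost 14·14·12 = 2352; cumulative 2688; ((M₁ (M₂ M₃)) M₄): 14×12 by 12×20 → 14×20, cost 14·12·20 = 3360; cumulative 6048. Total 6048.
Difference: |4088 − 6048| = 1960.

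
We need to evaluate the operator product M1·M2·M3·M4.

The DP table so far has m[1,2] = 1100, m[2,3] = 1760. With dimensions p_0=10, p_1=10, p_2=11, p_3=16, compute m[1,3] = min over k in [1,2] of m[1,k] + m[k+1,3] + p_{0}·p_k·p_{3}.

2860

m[1,3] = min over k∈[1,2] of m[1,k]+m[k+1,3]+p_{0}·p_k·p_{3}.
k=1: 0 + 1760 + 10·10·16 = 3360; k=2: 1100 + 0 + 10·11·16 = 2860.
Minimum: 2860 at k=2.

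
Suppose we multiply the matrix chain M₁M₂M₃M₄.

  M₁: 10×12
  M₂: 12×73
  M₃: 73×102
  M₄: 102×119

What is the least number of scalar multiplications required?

204600

Adjacent pairs: M₁M₂ = 10·12·73 = 8760; M₂M₃ = 12·73·102 = 89352; M₃M₄ = 73·102·119 = 886074.
Length 3: M₁..M₃: k=1: 0+89352+10·12·102=101592; k=2: 8760+0+10·73·102=83220 → min 83220 | M₂..M₄: k=2: 0+886074+12·73·119=990318; k=3: 89352+0+12·102·119=235008 → min 235008.
Length 4: M₁..M₄: k=1: 0+235008+10·12·119=249288; k=2: 8760+886074+10·73·119=981704; k=3: 83220+0+10·102·119=204600 → min 204600.
Optimal order: (((M₁M₂)M₃)M₄) with cost 204600.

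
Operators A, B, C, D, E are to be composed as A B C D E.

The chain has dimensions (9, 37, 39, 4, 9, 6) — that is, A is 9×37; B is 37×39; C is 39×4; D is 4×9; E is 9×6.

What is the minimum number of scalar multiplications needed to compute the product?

Adjacent pairs: AB = 9·37·39 = 12987; BC = 37·39·4 = 5772; CD = 39·4·9 = 1404; DE = 4·9·6 = 216.
Length 3: A..C: k=1: 0+5772+9·37·4=7104; k=2: 12987+0+9·39·4=14391 → min 7104 | B..D: k=2: 0+1404+37·39·9=14391; k=3: 5772+0+37·4·9=7104 → min 7104 | C..E: k=3: 0+216+39·4·6=1152; k=4: 1404+0+39·9·6=3510 → min 1152.
Length 4: A..D: k=1: 0+7104+9·37·9=10101; k=2: 12987+1404+9·39·9=17550; k=3: 7104+0+9·4·9=7428 → min 7428 | B..E: k=2: 0+1152+37·39·6=9810; k=3: 5772+216+37·4·6=6876; k=4: 7104+0+37·9·6=9102 → min 6876.
Length 5: A..E: k=1: 0+6876+9·37·6=8874; k=2: 12987+1152+9·39·6=16245; k=3: 7104+216+9·4·6=7536; k=4: 7428+0+9·9·6=7914 → min 7536.
Optimal order: ((A (B C)) (D E)) with cost 7536.

7536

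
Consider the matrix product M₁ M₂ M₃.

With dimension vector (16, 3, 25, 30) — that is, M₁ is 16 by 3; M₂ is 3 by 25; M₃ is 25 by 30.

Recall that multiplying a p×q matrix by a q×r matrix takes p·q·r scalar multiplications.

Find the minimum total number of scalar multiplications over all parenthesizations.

Order (M₁ (M₂ M₃)): (M₂ M₃): 3×25 by 25×30 → 3×30, cost 3·25·30 = 2250; (M₁ (M₂ M₃)): 16×3 by 3×30 → 16×30, cost 16·3·30 = 1440; cumulative 3690. Total 3690.
Order ((M₁ M₂) M₃): (M₁ M₂): 16×3 by 3×25 → 16×25, cost 16·3·25 = 1200; ((M₁ M₂) M₃): 16×25 by 25×30 → 16×30, cost 16·25·30 = 12000; cumulative 13200. Total 13200.
Minimum: 3690.

3690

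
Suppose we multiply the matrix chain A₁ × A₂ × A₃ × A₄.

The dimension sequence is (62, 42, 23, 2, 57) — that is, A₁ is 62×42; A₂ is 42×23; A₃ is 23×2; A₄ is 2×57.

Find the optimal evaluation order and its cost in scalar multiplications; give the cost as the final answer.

14208

Adjacent pairs: A₁A₂ = 62·42·23 = 59892; A₂A₃ = 42·23·2 = 1932; A₃A₄ = 23·2·57 = 2622.
Length 3: A₁..A₃: k=1: 0+1932+62·42·2=7140; k=2: 59892+0+62·23·2=62744 → min 7140 | A₂..A₄: k=2: 0+2622+42·23·57=57684; k=3: 1932+0+42·2·57=6720 → min 6720.
Length 4: A₁..A₄: k=1: 0+6720+62·42·57=155148; k=2: 59892+2622+62·23·57=143796; k=3: 7140+0+62·2·57=14208 → min 14208.
Optimal parenthesization: ((A₁ × (A₂ × A₃)) × A₄) with cost 14208.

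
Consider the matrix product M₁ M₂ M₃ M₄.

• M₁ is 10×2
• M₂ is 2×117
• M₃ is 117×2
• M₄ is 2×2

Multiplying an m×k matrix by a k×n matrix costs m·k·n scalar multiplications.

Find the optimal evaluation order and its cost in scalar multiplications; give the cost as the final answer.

Adjacent pairs: M₁M₂ = 10·2·117 = 2340; M₂M₃ = 2·117·2 = 468; M₃M₄ = 117·2·2 = 468.
Length 3: M₁..M₃: k=1: 0+468+10·2·2=508; k=2: 2340+0+10·117·2=4680 → min 508 | M₂..M₄: k=2: 0+468+2·117·2=936; k=3: 468+0+2·2·2=476 → min 476.
Length 4: M₁..M₄: k=1: 0+476+10·2·2=516; k=2: 2340+468+10·117·2=5148; k=3: 508+0+10·2·2=548 → min 516.
Optimal parenthesization: (M₁ ((M₂ M₃) M₄)) with cost 516.

516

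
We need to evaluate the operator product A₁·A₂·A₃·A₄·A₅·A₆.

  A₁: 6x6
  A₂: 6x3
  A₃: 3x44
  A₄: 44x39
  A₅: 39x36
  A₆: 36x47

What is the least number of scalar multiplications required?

15390

Adjacent pairs: A₁A₂ = 6·6·3 = 108; A₂A₃ = 6·3·44 = 792; A₃A₄ = 3·44·39 = 5148; A₄A₅ = 44·39·36 = 61776; A₅A₆ = 39·36·47 = 65988.
Length 3: A₁..A₃: k=1: 0+792+6·6·44=2376; k=2: 108+0+6·3·44=900 → min 900 | A₂..A₄: k=2: 0+5148+6·3·39=5850; k=3: 792+0+6·44·39=11088 → min 5850 | A₃..A₅: k=3: 0+61776+3·44·36=66528; k=4: 5148+0+3·39·36=9360 → min 9360 | A₄..A₆: k=4: 0+65988+44·39·47=146640; k=5: 61776+0+44·36·47=136224 → min 136224.
Length 4: A₁..A₄: k=1: 0+5850+6·6·39=7254; k=2: 108+5148+6·3·39=5958; k=3: 900+0+6·44·39=11196 → min 5958 | A₂..A₅: k=2: 0+9360+6·3·36=10008; k=3: 792+61776+6·44·36=72072; k=4: 5850+0+6·39·36=14274 → min 10008 | A₃..A₆: k=3: 0+136224+3·44·47=142428; k=4: 5148+65988+3·39·47=76635; k=5: 9360+0+3·36·47=14436 → min 14436.
Length 5: A₁..A₅: k=1: 0+10008+6·6·36=11304; k=2: 108+9360+6·3·36=10116; k=3: 900+61776+6·44·36=72180; k=4: 5958+0+6·39·36=14382 → min 10116 | A₂..A₆: k=2: 0+14436+6·3·47=15282; k=3: 792+136224+6·44·47=149424; k=4: 5850+65988+6·39·47=82836; k=5: 10008+0+6·36·47=20160 → min 15282.
Length 6: A₁..A₆: k=1: 0+15282+6·6·47=16974; k=2: 108+14436+6·3·47=15390; k=3: 900+136224+6·44·47=149532; k=4: 5958+65988+6·39·47=82944; k=5: 10116+0+6·36·47=20268 → min 15390.
Optimal order: ((A₁·A₂)·(((A₃·A₄)·A₅)·A₆)) with cost 15390.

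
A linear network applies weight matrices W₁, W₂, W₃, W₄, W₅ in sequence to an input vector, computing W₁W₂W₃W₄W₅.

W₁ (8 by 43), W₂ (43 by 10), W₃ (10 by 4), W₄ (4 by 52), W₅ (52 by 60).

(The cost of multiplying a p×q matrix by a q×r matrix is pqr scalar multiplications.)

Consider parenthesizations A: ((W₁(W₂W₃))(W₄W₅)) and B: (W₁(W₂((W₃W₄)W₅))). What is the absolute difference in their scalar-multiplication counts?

Order A = ((W₁(W₂W₃))(W₄W₅)): (W₂W₃): 43×10 by 10×4 → 43×4, cost 43·10·4 = 1720; (W₁(W₂W₃)): 8×43 by 43×4 → 8×4, cost 8·43·4 = 1376; cumulative 3096; (W₄W₅): 4×52 by 52×60 → 4×60, cost 4·52·60 = 12480; ((W₁(W₂W₃))(W₄W₅)): 8×4 by 4×60 → 8×60, cost 8·4·60 = 1920; cumulative 17496. Total 17496.
Order B = (W₁(W₂((W₃W₄)W₅))): (W₃W₄): 10×4 by 4×52 → 10×52, cost 10·4·52 = 2080; ((W₃W₄)W₅): 10×52 by 52×60 → 10×60, cost 10·52·60 = 31200; cumulative 33280; (W₂((W₃W₄)W₅)): 43×10 by 10×60 → 43×60, cost 43·10·60 = 25800; cumulative 59080; (W₁(W₂((W₃W₄)W₅))): 8×43 by 43×60 → 8×60, cost 8·43·60 = 20640; cumulative 79720. Total 79720.
Difference: |17496 − 79720| = 62224.

62224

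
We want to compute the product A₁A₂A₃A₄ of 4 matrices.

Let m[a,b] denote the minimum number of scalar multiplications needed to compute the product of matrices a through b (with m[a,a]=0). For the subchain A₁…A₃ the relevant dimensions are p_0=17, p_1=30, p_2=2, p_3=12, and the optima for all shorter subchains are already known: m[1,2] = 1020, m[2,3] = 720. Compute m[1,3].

m[1,3] = min over k∈[1,2] of m[1,k]+m[k+1,3]+p_{0}·p_k·p_{3}.
k=1: 0 + 720 + 17·30·12 = 6840; k=2: 1020 + 0 + 17·2·12 = 1428.
Minimum: 1428 at k=2.

1428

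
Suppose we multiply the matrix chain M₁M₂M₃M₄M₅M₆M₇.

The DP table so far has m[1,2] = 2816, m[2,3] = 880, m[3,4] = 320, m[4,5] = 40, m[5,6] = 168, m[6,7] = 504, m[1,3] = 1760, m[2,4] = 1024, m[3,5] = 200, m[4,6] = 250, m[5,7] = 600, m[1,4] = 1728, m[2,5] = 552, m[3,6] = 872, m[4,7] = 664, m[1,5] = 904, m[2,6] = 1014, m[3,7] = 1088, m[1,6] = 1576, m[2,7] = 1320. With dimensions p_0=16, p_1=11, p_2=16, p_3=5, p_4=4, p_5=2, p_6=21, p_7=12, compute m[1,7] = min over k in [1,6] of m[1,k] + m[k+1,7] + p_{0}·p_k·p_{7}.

m[1,7] = min over k∈[1,6] of m[1,k]+m[k+1,7]+p_{0}·p_k·p_{7}.
k=1: 0 + 1320 + 16·11·12 = 3432; k=2: 2816 + 1088 + 16·16·12 = 6976; k=3: 1760 + 664 + 16·5·12 = 3384; k=4: 1728 + 600 + 16·4·12 = 3096; k=5: 904 + 504 + 16·2·12 = 1792; k=6: 1576 + 0 + 16·21·12 = 5608.
Minimum: 1792 at k=5.

1792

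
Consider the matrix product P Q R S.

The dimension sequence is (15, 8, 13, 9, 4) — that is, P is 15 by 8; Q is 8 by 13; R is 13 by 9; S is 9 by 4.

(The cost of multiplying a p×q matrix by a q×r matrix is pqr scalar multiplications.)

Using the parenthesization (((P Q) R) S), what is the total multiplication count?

(P Q): 15×8 by 8×13 → 15×13, cost 15·8·13 = 1560
((P Q) R): 15×13 by 13×9 → 15×9, cost 15·13·9 = 1755; cumulative 3315
(((P Q) R) S): 15×9 by 9×4 → 15×4, cost 15·9·4 = 540; cumulative 3855
Total: 3855 scalar multiplications.

3855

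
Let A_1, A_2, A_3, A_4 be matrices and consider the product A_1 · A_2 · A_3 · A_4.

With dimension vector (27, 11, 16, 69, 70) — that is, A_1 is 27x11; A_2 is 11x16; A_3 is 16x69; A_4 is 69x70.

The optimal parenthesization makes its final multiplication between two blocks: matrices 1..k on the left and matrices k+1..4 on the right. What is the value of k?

Adjacent pairs: A_1A_2 = 27·11·16 = 4752; A_2A_3 = 11·16·69 = 12144; A_3A_4 = 16·69·70 = 77280.
Length 3: A_1..A_3: k=1: 0+12144+27·11·69=32637; k=2: 4752+0+27·16·69=34560 → min 32637 | A_2..A_4: k=2: 0+77280+11·16·70=89600; k=3: 12144+0+11·69·70=65274 → min 65274.
Top-level splits: k=1: (A_1..A_1)·(A_2..A_4) → 0+65274+27·11·70 = 86064; k=2: (A_1..A_2)·(A_3..A_4) → 4752+77280+27·16·70 = 112272; k=3: (A_1..A_3)·(A_4..A_4) → 32637+0+27·69·70 = 163047.
Best split is after A_1, i.e. k = 1.

1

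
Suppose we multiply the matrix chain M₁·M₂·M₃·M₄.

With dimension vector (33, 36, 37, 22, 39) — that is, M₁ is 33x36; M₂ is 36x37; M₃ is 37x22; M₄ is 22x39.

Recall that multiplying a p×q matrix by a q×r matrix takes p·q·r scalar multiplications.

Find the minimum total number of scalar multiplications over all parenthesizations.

Adjacent pairs: M₁M₂ = 33·36·37 = 43956; M₂M₃ = 36·37·22 = 29304; M₃M₄ = 37·22·39 = 31746.
Length 3: M₁..M₃: k=1: 0+29304+33·36·22=55440; k=2: 43956+0+33·37·22=70818 → min 55440 | M₂..M₄: k=2: 0+31746+36·37·39=83694; k=3: 29304+0+36·22·39=60192 → min 60192.
Length 4: M₁..M₄: k=1: 0+60192+33·36·39=106524; k=2: 43956+31746+33·37·39=123321; k=3: 55440+0+33·22·39=83754 → min 83754.
Optimal order: ((M₁·(M₂·M₃))·M₄) with cost 83754.

83754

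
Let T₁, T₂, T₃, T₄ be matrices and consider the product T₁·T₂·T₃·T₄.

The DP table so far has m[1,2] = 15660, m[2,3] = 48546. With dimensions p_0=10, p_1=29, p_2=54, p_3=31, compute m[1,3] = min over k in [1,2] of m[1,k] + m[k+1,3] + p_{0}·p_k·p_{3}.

32400

m[1,3] = min over k∈[1,2] of m[1,k]+m[k+1,3]+p_{0}·p_k·p_{3}.
k=1: 0 + 48546 + 10·29·31 = 57536; k=2: 15660 + 0 + 10·54·31 = 32400.
Minimum: 32400 at k=2.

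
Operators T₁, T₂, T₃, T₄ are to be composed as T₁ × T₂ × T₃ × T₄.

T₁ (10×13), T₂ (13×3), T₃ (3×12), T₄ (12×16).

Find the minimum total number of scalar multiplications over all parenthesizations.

1446

Adjacent pairs: T₁T₂ = 10·13·3 = 390; T₂T₃ = 13·3·12 = 468; T₃T₄ = 3·12·16 = 576.
Length 3: T₁..T₃: k=1: 0+468+10·13·12=2028; k=2: 390+0+10·3·12=750 → min 750 | T₂..T₄: k=2: 0+576+13·3·16=1200; k=3: 468+0+13·12·16=2964 → min 1200.
Length 4: T₁..T₄: k=1: 0+1200+10·13·16=3280; k=2: 390+576+10·3·16=1446; k=3: 750+0+10·12·16=2670 → min 1446.
Optimal order: ((T₁ × T₂) × (T₃ × T₄)) with cost 1446.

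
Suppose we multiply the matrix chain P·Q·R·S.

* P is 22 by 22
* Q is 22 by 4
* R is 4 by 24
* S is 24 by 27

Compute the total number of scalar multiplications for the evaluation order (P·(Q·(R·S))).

18036

(R·S): 4×24 by 24×27 → 4×27, cost 4·24·27 = 2592
(Q·(R·S)): 22×4 by 4×27 → 22×27, cost 22·4·27 = 2376; cumulative 4968
(P·(Q·(R·S))): 22×22 by 22×27 → 22×27, cost 22·22·27 = 13068; cumulative 18036
Total: 18036 scalar multiplications.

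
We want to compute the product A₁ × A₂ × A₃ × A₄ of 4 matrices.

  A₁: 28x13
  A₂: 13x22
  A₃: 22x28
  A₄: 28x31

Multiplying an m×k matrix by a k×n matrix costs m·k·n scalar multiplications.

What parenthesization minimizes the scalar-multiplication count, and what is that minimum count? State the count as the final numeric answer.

30576

Adjacent pairs: A₁A₂ = 28·13·22 = 8008; A₂A₃ = 13·22·28 = 8008; A₃A₄ = 22·28·31 = 19096.
Length 3: A₁..A₃: k=1: 0+8008+28·13·28=18200; k=2: 8008+0+28·22·28=25256 → min 18200 | A₂..A₄: k=2: 0+19096+13·22·31=27962; k=3: 8008+0+13·28·31=19292 → min 19292.
Length 4: A₁..A₄: k=1: 0+19292+28·13·31=30576; k=2: 8008+19096+28·22·31=46200; k=3: 18200+0+28·28·31=42504 → min 30576.
Optimal parenthesization: (A₁ × ((A₂ × A₃) × A₄)) with cost 30576.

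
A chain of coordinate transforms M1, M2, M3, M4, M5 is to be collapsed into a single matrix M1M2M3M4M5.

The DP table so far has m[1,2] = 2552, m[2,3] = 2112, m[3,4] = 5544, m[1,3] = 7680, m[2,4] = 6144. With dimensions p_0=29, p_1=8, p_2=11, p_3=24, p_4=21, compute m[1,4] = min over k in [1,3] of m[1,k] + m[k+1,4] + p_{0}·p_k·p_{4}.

m[1,4] = min over k∈[1,3] of m[1,k]+m[k+1,4]+p_{0}·p_k·p_{4}.
k=1: 0 + 6144 + 29·8·21 = 11016; k=2: 2552 + 5544 + 29·11·21 = 14795; k=3: 7680 + 0 + 29·24·21 = 22296.
Minimum: 11016 at k=1.

11016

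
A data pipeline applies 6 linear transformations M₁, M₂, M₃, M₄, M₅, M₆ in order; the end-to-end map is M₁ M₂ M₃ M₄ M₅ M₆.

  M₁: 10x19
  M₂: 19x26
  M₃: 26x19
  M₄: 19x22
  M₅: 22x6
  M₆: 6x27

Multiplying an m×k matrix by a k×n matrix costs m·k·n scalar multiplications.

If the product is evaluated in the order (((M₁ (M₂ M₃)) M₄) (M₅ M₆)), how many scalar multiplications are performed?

26680

(M₂ M₃): 19×26 by 26×19 → 19×19, cost 19·26·19 = 9386
(M₁ (M₂ M₃)): 10×19 by 19×19 → 10×19, cost 10·19·19 = 3610; cumulative 12996
((M₁ (M₂ M₃)) M₄): 10×19 by 19×22 → 10×22, cost 10·19·22 = 4180; cumulative 17176
(M₅ M₆): 22×6 by 6×27 → 22×27, cost 22·6·27 = 3564
(((M₁ (M₂ M₃)) M₄) (M₅ M₆)): 10×22 by 22×27 → 10×27, cost 10·22·27 = 5940; cumulative 26680
Total: 26680 scalar multiplications.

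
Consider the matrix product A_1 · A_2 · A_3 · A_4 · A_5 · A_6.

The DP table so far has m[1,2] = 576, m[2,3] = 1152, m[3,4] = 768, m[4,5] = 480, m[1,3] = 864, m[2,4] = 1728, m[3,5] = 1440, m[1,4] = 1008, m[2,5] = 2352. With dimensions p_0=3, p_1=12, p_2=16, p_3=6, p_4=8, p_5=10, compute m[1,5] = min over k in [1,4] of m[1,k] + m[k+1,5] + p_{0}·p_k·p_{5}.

m[1,5] = min over k∈[1,4] of m[1,k]+m[k+1,5]+p_{0}·p_k·p_{5}.
k=1: 0 + 2352 + 3·12·10 = 2712; k=2: 576 + 1440 + 3·16·10 = 2496; k=3: 864 + 480 + 3·6·10 = 1524; k=4: 1008 + 0 + 3·8·10 = 1248.
Minimum: 1248 at k=4.

1248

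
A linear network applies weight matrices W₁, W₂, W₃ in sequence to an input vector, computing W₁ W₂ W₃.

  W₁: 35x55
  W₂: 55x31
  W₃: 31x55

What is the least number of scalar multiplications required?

119350

Order (W₁ (W₂ W₃)): (W₂ W₃): 55×31 by 31×55 → 55×55, cost 55·31·55 = 93775; (W₁ (W₂ W₃)): 35×55 by 55×55 → 35×55, cost 35·55·55 = 105875; cumulative 199650. Total 199650.
Order ((W₁ W₂) W₃): (W₁ W₂): 35×55 by 55×31 → 35×31, cost 35·55·31 = 59675; ((W₁ W₂) W₃): 35×31 by 31×55 → 35×55, cost 35·31·55 = 59675; cumulative 119350. Total 119350.
Minimum: 119350.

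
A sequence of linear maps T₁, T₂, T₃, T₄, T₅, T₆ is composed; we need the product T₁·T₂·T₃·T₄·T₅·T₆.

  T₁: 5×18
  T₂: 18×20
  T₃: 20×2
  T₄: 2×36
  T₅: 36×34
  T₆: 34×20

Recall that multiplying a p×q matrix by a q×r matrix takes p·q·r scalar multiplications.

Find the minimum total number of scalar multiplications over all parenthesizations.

4908

Adjacent pairs: T₁T₂ = 5·18·20 = 1800; T₂T₃ = 18·20·2 = 720; T₃T₄ = 20·2·36 = 1440; T₄T₅ = 2·36·34 = 2448; T₅T₆ = 36·34·20 = 24480.
Length 3: T₁..T₃: k=1: 0+720+5·18·2=900; k=2: 1800+0+5·20·2=2000 → min 900 | T₂..T₄: k=2: 0+1440+18·20·36=14400; k=3: 720+0+18·2·36=2016 → min 2016 | T₃..T₅: k=3: 0+2448+20·2·34=3808; k=4: 1440+0+20·36·34=25920 → min 3808 | T₄..T₆: k=4: 0+24480+2·36·20=25920; k=5: 2448+0+2·34·20=3808 → min 3808.
Length 4: T₁..T₄: k=1: 0+2016+5·18·36=5256; k=2: 1800+1440+5·20·36=6840; k=3: 900+0+5·2·36=1260 → min 1260 | T₂..T₅: k=2: 0+3808+18·20·34=16048; k=3: 720+2448+18·2·34=4392; k=4: 2016+0+18·36·34=24048 → min 4392 | T₃..T₆: k=3: 0+3808+20·2·20=4608; k=4: 1440+24480+20·36·20=40320; k=5: 3808+0+20·34·20=17408 → min 4608.
Length 5: T₁..T₅: k=1: 0+4392+5·18·34=7452; k=2: 1800+3808+5·20·34=9008; k=3: 900+2448+5·2·34=3688; k=4: 1260+0+5·36·34=7380 → min 3688 | T₂..T₆: k=2: 0+4608+18·20·20=11808; k=3: 720+3808+18·2·20=5248; k=4: 2016+24480+18·36·20=39456; k=5: 4392+0+18·34·20=16632 → min 5248.
Length 6: T₁..T₆: k=1: 0+5248+5·18·20=7048; k=2: 1800+4608+5·20·20=8408; k=3: 900+3808+5·2·20=4908; k=4: 1260+24480+5·36·20=29340; k=5: 3688+0+5·34·20=7088 → min 4908.
Optimal order: ((T₁·(T₂·T₃))·((T₄·T₅)·T₆)) with cost 4908.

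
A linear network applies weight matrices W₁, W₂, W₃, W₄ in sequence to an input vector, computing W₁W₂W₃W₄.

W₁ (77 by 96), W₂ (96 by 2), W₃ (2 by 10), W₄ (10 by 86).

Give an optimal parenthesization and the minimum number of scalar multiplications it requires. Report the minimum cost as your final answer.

29748

Adjacent pairs: W₁W₂ = 77·96·2 = 14784; W₂W₃ = 96·2·10 = 1920; W₃W₄ = 2·10·86 = 1720.
Length 3: W₁..W₃: k=1: 0+1920+77·96·10=75840; k=2: 14784+0+77·2·10=16324 → min 16324 | W₂..W₄: k=2: 0+1720+96·2·86=18232; k=3: 1920+0+96·10·86=84480 → min 18232.
Length 4: W₁..W₄: k=1: 0+18232+77·96·86=653944; k=2: 14784+1720+77·2·86=29748; k=3: 16324+0+77·10·86=82544 → min 29748.
Optimal parenthesization: ((W₁W₂)(W₃W₄)) with cost 29748.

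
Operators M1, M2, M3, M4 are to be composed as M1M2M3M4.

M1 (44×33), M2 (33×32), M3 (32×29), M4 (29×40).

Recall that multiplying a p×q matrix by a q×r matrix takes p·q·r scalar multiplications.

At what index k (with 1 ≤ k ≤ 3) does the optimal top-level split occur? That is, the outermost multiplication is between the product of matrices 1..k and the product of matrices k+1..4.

Adjacent pairs: M1M2 = 44·33·32 = 46464; M2M3 = 33·32·29 = 30624; M3M4 = 32·29·40 = 37120.
Length 3: M1..M3: k=1: 0+30624+44·33·29=72732; k=2: 46464+0+44·32·29=87296 → min 72732 | M2..M4: k=2: 0+37120+33·32·40=79360; k=3: 30624+0+33·29·40=68904 → min 68904.
Top-level splits: k=1: (M1..M1)·(M2..M4) → 0+68904+44·33·40 = 126984; k=2: (M1..M2)·(M3..M4) → 46464+37120+44·32·40 = 139904; k=3: (M1..M3)·(M4..M4) → 72732+0+44·29·40 = 123772.
Best split is after M3, i.e. k = 3.

3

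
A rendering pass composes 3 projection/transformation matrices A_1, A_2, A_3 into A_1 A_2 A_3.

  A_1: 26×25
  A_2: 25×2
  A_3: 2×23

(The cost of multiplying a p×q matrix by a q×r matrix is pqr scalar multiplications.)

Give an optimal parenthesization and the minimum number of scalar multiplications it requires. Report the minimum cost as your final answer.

2496

(A_1 (A_2 A_3)): cost 16100.
((A_1 A_2) A_3): cost 2496.
Optimal: ((A_1 A_2) A_3) with cost 2496.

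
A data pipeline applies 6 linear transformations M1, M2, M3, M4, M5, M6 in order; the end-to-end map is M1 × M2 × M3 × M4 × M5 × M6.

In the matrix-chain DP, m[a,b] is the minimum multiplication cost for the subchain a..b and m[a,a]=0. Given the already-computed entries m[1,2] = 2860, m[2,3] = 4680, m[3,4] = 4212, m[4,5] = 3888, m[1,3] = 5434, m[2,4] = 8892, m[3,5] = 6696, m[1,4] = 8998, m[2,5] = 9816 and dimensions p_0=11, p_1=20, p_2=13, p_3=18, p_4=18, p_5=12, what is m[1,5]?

m[1,5] = min over k∈[1,4] of m[1,k]+m[k+1,5]+p_{0}·p_k·p_{5}.
k=1: 0 + 9816 + 11·20·12 = 12456; k=2: 2860 + 6696 + 11·13·12 = 11272; k=3: 5434 + 3888 + 11·18·12 = 11698; k=4: 8998 + 0 + 11·18·12 = 11374.
Minimum: 11272 at k=2.

11272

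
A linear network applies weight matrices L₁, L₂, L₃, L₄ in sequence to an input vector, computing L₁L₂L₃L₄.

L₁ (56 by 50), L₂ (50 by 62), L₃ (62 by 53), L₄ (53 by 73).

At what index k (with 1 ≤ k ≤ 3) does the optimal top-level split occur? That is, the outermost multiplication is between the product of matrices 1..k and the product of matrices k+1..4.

3

Adjacent pairs: L₁L₂ = 56·50·62 = 173600; L₂L₃ = 50·62·53 = 164300; L₃L₄ = 62·53·73 = 239878.
Length 3: L₁..L₃: k=1: 0+164300+56·50·53=312700; k=2: 173600+0+56·62·53=357616 → min 312700 | L₂..L₄: k=2: 0+239878+50·62·73=466178; k=3: 164300+0+50·53·73=357750 → min 357750.
Top-level splits: k=1: (L₁..L₁)·(L₂..L₄) → 0+357750+56·50·73 = 562150; k=2: (L₁..L₂)·(L₃..L₄) → 173600+239878+56·62·73 = 666934; k=3: (L₁..L₃)·(L₄..L₄) → 312700+0+56·53·73 = 529364.
Best split is after L₃, i.e. k = 3.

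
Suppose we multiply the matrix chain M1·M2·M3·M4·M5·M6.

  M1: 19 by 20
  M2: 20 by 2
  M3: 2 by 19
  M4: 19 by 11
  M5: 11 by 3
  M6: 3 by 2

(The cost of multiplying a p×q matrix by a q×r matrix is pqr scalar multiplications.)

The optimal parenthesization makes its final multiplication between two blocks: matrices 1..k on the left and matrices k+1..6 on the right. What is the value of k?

2

Adjacent pairs: M1M2 = 19·20·2 = 760; M2M3 = 20·2·19 = 760; M3M4 = 2·19·11 = 418; M4M5 = 19·11·3 = 627; M5M6 = 11·3·2 = 66.
Length 3: M1..M3: k=1: 0+760+19·20·19=7980; k=2: 760+0+19·2·19=1482 → min 1482 | M2..M4: k=2: 0+418+20·2·11=858; k=3: 760+0+20·19·11=4940 → min 858 | M3..M5: k=3: 0+627+2·19·3=741; k=4: 418+0+2·11·3=484 → min 484 | M4..M6: k=4: 0+66+19·11·2=484; k=5: 627+0+19·3·2=741 → min 484.
Length 4: M1..M4: k=1: 0+858+19·20·11=5038; k=2: 760+418+19·2·11=1596; k=3: 1482+0+19·19·11=5453 → min 1596 | M2..M5: k=2: 0+484+20·2·3=604; k=3: 760+627+20·19·3=2527; k=4: 858+0+20·11·3=1518 → min 604 | M3..M6: k=3: 0+484+2·19·2=560; k=4: 418+66+2·11·2=528; k=5: 484+0+2·3·2=496 → min 496.
Length 5: M1..M5: k=1: 0+604+19·20·3=1744; k=2: 760+484+19·2·3=1358; k=3: 1482+627+19·19·3=3192; k=4: 1596+0+19·11·3=2223 → min 1358 | M2..M6: k=2: 0+496+20·2·2=576; k=3: 760+484+20·19·2=2004; k=4: 858+66+20·11·2=1364; k=5: 604+0+20·3·2=724 → min 576.
Top-level splits: k=1: (M1..M1)·(M2..M6) → 0+576+19·20·2 = 1336; k=2: (M1..M2)·(M3..M6) → 760+496+19·2·2 = 1332; k=3: (M1..M3)·(M4..M6) → 1482+484+19·19·2 = 2688; k=4: (M1..M4)·(M5..M6) → 1596+66+19·11·2 = 2080; k=5: (M1..M5)·(M6..M6) → 1358+0+19·3·2 = 1472.
Best split is after M2, i.e. k = 2.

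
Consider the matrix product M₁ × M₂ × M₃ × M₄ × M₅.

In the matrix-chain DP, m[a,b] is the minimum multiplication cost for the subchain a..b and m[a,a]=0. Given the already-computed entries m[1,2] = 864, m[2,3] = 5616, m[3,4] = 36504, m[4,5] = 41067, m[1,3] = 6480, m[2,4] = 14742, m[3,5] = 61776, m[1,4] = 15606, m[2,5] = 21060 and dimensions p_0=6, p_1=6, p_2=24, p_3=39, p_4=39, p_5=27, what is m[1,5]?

m[1,5] = min over k∈[1,4] of m[1,k]+m[k+1,5]+p_{0}·p_k·p_{5}.
k=1: 0 + 21060 + 6·6·27 = 22032; k=2: 864 + 61776 + 6·24·27 = 66528; k=3: 6480 + 41067 + 6·39·27 = 53865; k=4: 15606 + 0 + 6·39·27 = 21924.
Minimum: 21924 at k=4.

21924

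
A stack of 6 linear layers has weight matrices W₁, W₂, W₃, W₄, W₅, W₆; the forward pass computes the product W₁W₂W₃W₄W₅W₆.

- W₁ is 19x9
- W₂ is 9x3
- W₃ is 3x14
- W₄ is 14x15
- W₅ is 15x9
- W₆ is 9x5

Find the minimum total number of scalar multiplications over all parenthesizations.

Adjacent pairs: W₁W₂ = 19·9·3 = 513; W₂W₃ = 9·3·14 = 378; W₃W₄ = 3·14·15 = 630; W₄W₅ = 14·15·9 = 1890; W₅W₆ = 15·9·5 = 675.
Length 3: W₁..W₃: k=1: 0+378+19·9·14=2772; k=2: 513+0+19·3·14=1311 → min 1311 | W₂..W₄: k=2: 0+630+9·3·15=1035; k=3: 378+0+9·14·15=2268 → min 1035 | W₃..W₅: k=3: 0+1890+3·14·9=2268; k=4: 630+0+3·15·9=1035 → min 1035 | W₄..W₆: k=4: 0+675+14·15·5=1725; k=5: 1890+0+14·9·5=2520 → min 1725.
Length 4: W₁..W₄: k=1: 0+1035+19·9·15=3600; k=2: 513+630+19·3·15=1998; k=3: 1311+0+19·14·15=5301 → min 1998 | W₂..W₅: k=2: 0+1035+9·3·9=1278; k=3: 378+1890+9·14·9=3402; k=4: 1035+0+9·15·9=2250 → min 1278 | W₃..W₆: k=3: 0+1725+3·14·5=1935; k=4: 630+675+3·15·5=1530; k=5: 1035+0+3·9·5=1170 → min 1170.
Length 5: W₁..W₅: k=1: 0+1278+19·9·9=2817; k=2: 513+1035+19·3·9=2061; k=3: 1311+1890+19·14·9=5595; k=4: 1998+0+19·15·9=4563 → min 2061 | W₂..W₆: k=2: 0+1170+9·3·5=1305; k=3: 378+1725+9·14·5=2733; k=4: 1035+675+9·15·5=2385; k=5: 1278+0+9·9·5=1683 → min 1305.
Length 6: W₁..W₆: k=1: 0+1305+19·9·5=2160; k=2: 513+1170+19·3·5=1968; k=3: 1311+1725+19·14·5=4366; k=4: 1998+675+19·15·5=4098; k=5: 2061+0+19·9·5=2916 → min 1968.
Optimal order: ((W₁W₂)(((W₃W₄)W₅)W₆)) with cost 1968.

1968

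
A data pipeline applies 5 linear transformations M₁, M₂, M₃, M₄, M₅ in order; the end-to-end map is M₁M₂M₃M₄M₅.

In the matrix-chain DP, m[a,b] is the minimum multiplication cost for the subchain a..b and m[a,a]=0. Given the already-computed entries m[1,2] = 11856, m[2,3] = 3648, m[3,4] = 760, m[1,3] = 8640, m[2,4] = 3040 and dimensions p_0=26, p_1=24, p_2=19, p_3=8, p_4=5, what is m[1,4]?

m[1,4] = min over k∈[1,3] of m[1,k]+m[k+1,4]+p_{0}·p_k·p_{4}.
k=1: 0 + 3040 + 26·24·5 = 6160; k=2: 11856 + 760 + 26·19·5 = 15086; k=3: 8640 + 0 + 26·8·5 = 9680.
Minimum: 6160 at k=1.

6160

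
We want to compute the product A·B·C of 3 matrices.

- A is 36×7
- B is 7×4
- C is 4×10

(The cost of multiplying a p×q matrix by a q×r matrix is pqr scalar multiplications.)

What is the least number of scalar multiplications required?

2448

Order (A·(B·C)): (B·C): 7×4 by 4×10 → 7×10, cost 7·4·10 = 280; (A·(B·C)): 36×7 by 7×10 → 36×10, cost 36·7·10 = 2520; cumulative 2800. Total 2800.
Order ((A·B)·C): (A·B): 36×7 by 7×4 → 36×4, cost 36·7·4 = 1008; ((A·B)·C): 36×4 by 4×10 → 36×10, cost 36·4·10 = 1440; cumulative 2448. Total 2448.
Minimum: 2448.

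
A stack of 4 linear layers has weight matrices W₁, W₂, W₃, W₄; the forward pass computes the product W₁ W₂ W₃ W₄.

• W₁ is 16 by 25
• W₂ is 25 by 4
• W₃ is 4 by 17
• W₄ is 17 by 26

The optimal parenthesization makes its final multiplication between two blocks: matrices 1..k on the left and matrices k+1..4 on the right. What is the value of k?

2

Adjacent pairs: W₁W₂ = 16·25·4 = 1600; W₂W₃ = 25·4·17 = 1700; W₃W₄ = 4·17·26 = 1768.
Length 3: W₁..W₃: k=1: 0+1700+16·25·17=8500; k=2: 1600+0+16·4·17=2688 → min 2688 | W₂..W₄: k=2: 0+1768+25·4·26=4368; k=3: 1700+0+25·17·26=12750 → min 4368.
Top-level splits: k=1: (W₁..W₁)·(W₂..W₄) → 0+4368+16·25·26 = 14768; k=2: (W₁..W₂)·(W₃..W₄) → 1600+1768+16·4·26 = 5032; k=3: (W₁..W₃)·(W₄..W₄) → 2688+0+16·17·26 = 9760.
Best split is after W₂, i.e. k = 2.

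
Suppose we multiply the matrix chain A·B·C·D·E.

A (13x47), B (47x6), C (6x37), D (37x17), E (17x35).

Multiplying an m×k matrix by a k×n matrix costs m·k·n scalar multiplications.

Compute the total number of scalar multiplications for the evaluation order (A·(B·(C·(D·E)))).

(D·E): 37×17 by 17×35 → 37×35, cost 37·17·35 = 22015
(C·(D·E)): 6×37 by 37×35 → 6×35, cost 6·37·35 = 7770; cumulative 29785
(B·(C·(D·E))): 47×6 by 6×35 → 47×35, cost 47·6·35 = 9870; cumulative 39655
(A·(B·(C·(D·E)))): 13×47 by 47×35 → 13×35, cost 13·47·35 = 21385; cumulative 61040
Total: 61040 scalar multiplications.

61040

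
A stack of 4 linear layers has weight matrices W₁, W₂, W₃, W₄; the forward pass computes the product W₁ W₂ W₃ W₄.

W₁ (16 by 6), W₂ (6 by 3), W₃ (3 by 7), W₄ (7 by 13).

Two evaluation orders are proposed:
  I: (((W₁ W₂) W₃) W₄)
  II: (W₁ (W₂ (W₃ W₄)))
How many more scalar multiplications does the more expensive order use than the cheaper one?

325

Order I = (((W₁ W₂) W₃) W₄): (W₁ W₂): 16×6 by 6×3 → 16×3, cost 16·6·3 = 288; ((W₁ W₂) W₃): 16×3 by 3×7 → 16×7, cost 16·3·7 = 336; cumulative 624; (((W₁ W₂) W₃) W₄): 16×7 by 7×13 → 16×13, cost 16·7·13 = 1456; cumulative 2080. Total 2080.
Order II = (W₁ (W₂ (W₃ W₄))): (W₃ W₄): 3×7 by 7×13 → 3×13, cost 3·7·13 = 273; (W₂ (W₃ W₄)): 6×3 by 3×13 → 6×13, cost 6·3·13 = 234; cumulative 507; (W₁ (W₂ (W₃ W₄))): 16×6 by 6×13 → 16×13, cost 16·6·13 = 1248; cumulative 1755. Total 1755.
Difference: |2080 − 1755| = 325.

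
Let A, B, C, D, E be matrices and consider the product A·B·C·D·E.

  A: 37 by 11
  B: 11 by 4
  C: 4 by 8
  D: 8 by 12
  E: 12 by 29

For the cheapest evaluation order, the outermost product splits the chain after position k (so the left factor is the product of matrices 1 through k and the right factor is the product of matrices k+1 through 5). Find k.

Adjacent pairs: AB = 37·11·4 = 1628; BC = 11·4·8 = 352; CD = 4·8·12 = 384; DE = 8·12·29 = 2784.
Length 3: A..C: k=1: 0+352+37·11·8=3608; k=2: 1628+0+37·4·8=2812 → min 2812 | B..D: k=2: 0+384+11·4·12=912; k=3: 352+0+11·8·12=1408 → min 912 | C..E: k=3: 0+2784+4·8·29=3712; k=4: 384+0+4·12·29=1776 → min 1776.
Length 4: A..D: k=1: 0+912+37·11·12=5796; k=2: 1628+384+37·4·12=3788; k=3: 2812+0+37·8·12=6364 → min 3788 | B..E: k=2: 0+1776+11·4·29=3052; k=3: 352+2784+11·8·29=5688; k=4: 912+0+11·12·29=4740 → min 3052.
Top-level splits: k=1: (A..A)·(B..E) → 0+3052+37·11·29 = 14855; k=2: (A..B)·(C..E) → 1628+1776+37·4·29 = 7696; k=3: (A..C)·(D..E) → 2812+2784+37·8·29 = 14180; k=4: (A..D)·(E..E) → 3788+0+37·12·29 = 16664.
Best split is after B, i.e. k = 2.

2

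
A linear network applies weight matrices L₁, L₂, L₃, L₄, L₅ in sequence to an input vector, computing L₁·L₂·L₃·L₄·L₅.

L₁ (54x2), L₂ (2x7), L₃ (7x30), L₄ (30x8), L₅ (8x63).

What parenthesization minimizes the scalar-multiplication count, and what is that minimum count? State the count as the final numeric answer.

Adjacent pairs: L₁L₂ = 54·2·7 = 756; L₂L₃ = 2·7·30 = 420; L₃L₄ = 7·30·8 = 1680; L₄L₅ = 30·8·63 = 15120.
Length 3: L₁..L₃: k=1: 0+420+54·2·30=3660; k=2: 756+0+54·7·30=12096 → min 3660 | L₂..L₄: k=2: 0+1680+2·7·8=1792; k=3: 420+0+2·30·8=900 → min 900 | L₃..L₅: k=3: 0+15120+7·30·63=28350; k=4: 1680+0+7·8·63=5208 → min 5208.
Length 4: L₁..L₄: k=1: 0+900+54·2·8=1764; k=2: 756+1680+54·7·8=5460; k=3: 3660+0+54·30·8=16620 → min 1764 | L₂..L₅: k=2: 0+5208+2·7·63=6090; k=3: 420+15120+2·30·63=19320; k=4: 900+0+2·8·63=1908 → min 1908.
Length 5: L₁..L₅: k=1: 0+1908+54·2·63=8712; k=2: 756+5208+54·7·63=29778; k=3: 3660+15120+54·30·63=120840; k=4: 1764+0+54·8·63=28980 → min 8712.
Optimal parenthesization: (L₁·(((L₂·L₃)·L₄)·L₅)) with cost 8712.

8712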